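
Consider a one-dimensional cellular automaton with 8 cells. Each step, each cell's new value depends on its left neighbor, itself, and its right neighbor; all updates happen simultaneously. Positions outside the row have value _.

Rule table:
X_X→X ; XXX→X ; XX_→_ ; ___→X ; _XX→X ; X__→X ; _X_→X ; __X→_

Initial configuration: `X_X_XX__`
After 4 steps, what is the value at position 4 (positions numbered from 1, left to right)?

X

step 1: XXXXX_XX
step 2: XXXX_XX_
step 3: XXX_XX_X
step 4: XX_XX_XX
position 4 holds X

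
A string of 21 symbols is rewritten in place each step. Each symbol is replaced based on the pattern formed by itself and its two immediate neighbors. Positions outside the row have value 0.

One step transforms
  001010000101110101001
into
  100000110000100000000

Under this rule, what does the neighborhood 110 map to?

0

At position 13 the neighborhood is 110; the next row has 0 there.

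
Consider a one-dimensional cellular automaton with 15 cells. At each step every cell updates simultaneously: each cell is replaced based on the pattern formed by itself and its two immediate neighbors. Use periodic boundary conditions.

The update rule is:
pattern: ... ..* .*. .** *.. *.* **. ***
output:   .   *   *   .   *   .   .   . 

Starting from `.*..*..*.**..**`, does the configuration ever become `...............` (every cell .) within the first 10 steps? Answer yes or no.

.*******...**..
*.......*.*..*.
**.....**.****.
..*...*........
.***.***.......
*.......*......
**.....***....*
..*...*...*..*.
.***.***.******
...............
all cells are . at step 10

yes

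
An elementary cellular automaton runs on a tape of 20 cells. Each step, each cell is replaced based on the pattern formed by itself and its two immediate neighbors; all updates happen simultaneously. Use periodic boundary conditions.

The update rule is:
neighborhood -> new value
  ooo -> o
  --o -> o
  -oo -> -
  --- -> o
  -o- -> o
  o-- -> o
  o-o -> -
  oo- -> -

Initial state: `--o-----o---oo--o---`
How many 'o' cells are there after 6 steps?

oooooooooooo--oooooo
ooooooooooo-oo-ooooo
oooooooooo------oooo
ooooooooo-oooooo-ooo
oooooooo---oooo---oo
ooooooo-ooo-oo-ooo-o
count of o: 16

16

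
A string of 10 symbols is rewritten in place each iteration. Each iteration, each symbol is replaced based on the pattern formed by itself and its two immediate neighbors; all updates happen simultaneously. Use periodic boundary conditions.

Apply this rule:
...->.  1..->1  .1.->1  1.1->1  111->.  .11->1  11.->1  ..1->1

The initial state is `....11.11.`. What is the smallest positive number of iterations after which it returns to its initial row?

4

...1111111
1.11.....1
11111...11
....11.11.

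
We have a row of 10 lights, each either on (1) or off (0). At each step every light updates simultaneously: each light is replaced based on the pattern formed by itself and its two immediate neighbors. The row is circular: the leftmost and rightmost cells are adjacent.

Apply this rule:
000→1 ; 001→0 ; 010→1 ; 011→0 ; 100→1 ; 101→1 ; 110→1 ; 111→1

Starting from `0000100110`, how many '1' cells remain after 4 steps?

7

step 1: 1110110011
step 2: 1111011001
step 3: 1111101100
step 4: 0111110110
count of 1: 7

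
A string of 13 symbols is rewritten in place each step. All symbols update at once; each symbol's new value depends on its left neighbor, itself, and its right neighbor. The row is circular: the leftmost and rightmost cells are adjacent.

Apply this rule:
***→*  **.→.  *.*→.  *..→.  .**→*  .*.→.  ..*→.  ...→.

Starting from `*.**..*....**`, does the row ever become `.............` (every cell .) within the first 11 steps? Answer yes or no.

..*........**
...........*.
.............
all cells are . at step 3

yes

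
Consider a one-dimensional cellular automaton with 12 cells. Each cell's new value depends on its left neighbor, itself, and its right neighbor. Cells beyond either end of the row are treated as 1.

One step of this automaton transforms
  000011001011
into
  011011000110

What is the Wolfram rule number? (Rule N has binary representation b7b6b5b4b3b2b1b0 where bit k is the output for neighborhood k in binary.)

105

position 11: 111 → 0  (bit 7 = 0)
position 5: 110 → 1  (bit 6 = 1)
position 9: 101 → 1  (bit 5 = 1)
position 0: 100 → 0  (bit 4 = 0)
position 4: 011 → 1  (bit 3 = 1)
position 8: 010 → 0  (bit 2 = 0)
position 3: 001 → 0  (bit 1 = 0)
position 1: 000 → 1  (bit 0 = 1)
bits b7..b0 = 01101001 = 105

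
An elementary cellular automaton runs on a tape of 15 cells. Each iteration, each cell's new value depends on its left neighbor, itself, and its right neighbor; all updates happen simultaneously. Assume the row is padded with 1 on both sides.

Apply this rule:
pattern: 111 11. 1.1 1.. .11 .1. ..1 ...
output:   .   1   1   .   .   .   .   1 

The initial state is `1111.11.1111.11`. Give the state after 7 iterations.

...11.11...11..
.1..11.1.1..1..
1....11.1......
1.11..11..1111.
11.1...1.....11
.11..1...111...
1.1....1...1.1.

1.1....1...1.1.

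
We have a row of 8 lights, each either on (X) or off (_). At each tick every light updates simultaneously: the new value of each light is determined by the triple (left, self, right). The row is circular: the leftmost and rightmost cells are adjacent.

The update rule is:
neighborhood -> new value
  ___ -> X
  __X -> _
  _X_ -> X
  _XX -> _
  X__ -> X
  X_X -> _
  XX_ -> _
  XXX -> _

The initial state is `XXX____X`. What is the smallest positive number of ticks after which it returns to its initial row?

16

tick 1: ___XXX__
tick 2: XX____XX
tick 3: __XXX___
tick 4: X____XXX
tick 5: _XXX____
tick 6: ____XXXX
tick 7: XXX_____
tick 8: ___XXXX_
tick 9: XX_____X
tick 10: __XXXX__
tick 11: X_____XX
tick 12: _XXXX___
tick 13: _____XXX
tick 14: XXXX____
tick 15: ____XXX_
tick 16: XXX____X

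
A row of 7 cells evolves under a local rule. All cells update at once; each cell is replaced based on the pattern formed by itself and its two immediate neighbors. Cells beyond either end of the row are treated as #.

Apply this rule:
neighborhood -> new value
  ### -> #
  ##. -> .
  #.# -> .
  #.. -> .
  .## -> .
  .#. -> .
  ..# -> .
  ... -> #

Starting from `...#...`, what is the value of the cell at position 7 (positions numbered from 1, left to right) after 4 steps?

.#...#.
...#...  (repeats step 0; period 2)
step 4: ...#...
position 7 holds .

.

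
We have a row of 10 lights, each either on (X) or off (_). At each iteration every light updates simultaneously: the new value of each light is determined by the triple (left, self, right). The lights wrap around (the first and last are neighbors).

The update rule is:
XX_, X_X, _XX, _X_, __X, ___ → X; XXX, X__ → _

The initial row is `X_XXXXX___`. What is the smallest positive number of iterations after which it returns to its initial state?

XXX___X_XX
__X_XXXXX_
XXXXX___X_
X___X_XXXX
X_XXXXX___

5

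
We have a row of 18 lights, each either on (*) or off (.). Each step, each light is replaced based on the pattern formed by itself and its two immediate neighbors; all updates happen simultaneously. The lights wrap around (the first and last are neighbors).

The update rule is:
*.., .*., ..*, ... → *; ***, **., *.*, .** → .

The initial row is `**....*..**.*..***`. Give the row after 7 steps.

step 1: ..*******...***...
step 2: **.......***...***
step 3: ..*******...***...  (repeats step 1; period 2)
step 7: ..*******...***...

..*******...***...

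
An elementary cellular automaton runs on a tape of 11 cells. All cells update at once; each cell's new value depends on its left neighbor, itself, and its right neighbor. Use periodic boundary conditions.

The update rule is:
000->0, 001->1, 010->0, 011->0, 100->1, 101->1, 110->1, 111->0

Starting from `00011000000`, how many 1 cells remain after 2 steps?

4

00101100000
01010110000
count of 1: 4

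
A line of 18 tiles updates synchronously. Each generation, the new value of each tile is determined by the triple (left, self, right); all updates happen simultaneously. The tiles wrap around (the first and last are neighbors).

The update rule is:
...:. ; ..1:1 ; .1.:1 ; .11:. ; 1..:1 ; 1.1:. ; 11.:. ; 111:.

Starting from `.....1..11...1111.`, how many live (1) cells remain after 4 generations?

generation 1: ....1111..1.1....1
generation 2: 1..1....111.11..11
generation 3: .1111..1......11..
generation 4: 1....1111....1..1.
count of 1: 7

7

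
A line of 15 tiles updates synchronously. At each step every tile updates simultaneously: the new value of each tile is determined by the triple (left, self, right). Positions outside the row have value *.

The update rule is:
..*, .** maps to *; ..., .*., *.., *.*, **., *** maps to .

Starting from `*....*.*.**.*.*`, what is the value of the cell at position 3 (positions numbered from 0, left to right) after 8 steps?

step 1: ....*....*....*
step 2: ...*....*....**
step 3: ..*....*....**.
step 4: .*....*....**..
step 5: .....*....**..*
step 6: ....*....**..**
step 7: ...*....**..**.
step 8: ..*....**..**..
position 3 holds .

.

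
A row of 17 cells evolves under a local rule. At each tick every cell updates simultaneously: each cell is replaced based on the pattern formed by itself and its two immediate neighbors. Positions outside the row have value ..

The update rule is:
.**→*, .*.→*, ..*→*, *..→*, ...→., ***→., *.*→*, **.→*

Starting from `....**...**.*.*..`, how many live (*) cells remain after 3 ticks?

11

tick 1: ...****.********.
tick 2: ..**..***......**
tick 3: .******.**....***
count of *: 11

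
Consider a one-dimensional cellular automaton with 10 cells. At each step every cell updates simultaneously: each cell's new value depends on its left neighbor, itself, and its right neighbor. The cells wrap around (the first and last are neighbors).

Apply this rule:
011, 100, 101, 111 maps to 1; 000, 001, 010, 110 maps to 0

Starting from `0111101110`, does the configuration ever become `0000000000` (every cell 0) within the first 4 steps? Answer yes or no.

0111011101
1110111010
1101110101
1011101011
step 4 is 1011101011, still not uniform 0

no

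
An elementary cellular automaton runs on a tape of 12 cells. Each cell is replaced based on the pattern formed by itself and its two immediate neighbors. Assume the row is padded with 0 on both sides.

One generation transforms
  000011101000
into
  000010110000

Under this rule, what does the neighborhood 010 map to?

0

At position 8 the neighborhood is 010; the next row has 0 there.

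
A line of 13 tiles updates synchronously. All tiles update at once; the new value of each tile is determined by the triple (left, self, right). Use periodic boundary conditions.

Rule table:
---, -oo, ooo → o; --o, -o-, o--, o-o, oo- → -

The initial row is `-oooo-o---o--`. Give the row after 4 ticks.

tick 1: -ooo----o---o
tick 2: -oo--oo---o--
tick 3: -o---o--o---o
tick 4: ---o------o--

---o------o--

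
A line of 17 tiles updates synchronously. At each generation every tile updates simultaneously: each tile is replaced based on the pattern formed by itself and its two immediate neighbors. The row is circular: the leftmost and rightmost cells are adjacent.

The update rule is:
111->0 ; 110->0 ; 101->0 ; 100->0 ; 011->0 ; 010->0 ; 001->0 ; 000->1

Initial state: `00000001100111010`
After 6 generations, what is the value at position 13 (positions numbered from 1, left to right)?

1

11111100000000000
00000001111111110
11111100000000000  (repeats generation 1; period 2)
generation 6: 00000001111111110
position 13 holds 1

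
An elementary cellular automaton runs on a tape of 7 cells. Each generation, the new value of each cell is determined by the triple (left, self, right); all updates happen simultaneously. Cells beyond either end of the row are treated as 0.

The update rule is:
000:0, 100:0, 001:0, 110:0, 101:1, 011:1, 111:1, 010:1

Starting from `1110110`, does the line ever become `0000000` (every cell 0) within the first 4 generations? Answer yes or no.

no

1101100
1011000
1110000
1100000
generation 4 is 1100000, still not uniform 0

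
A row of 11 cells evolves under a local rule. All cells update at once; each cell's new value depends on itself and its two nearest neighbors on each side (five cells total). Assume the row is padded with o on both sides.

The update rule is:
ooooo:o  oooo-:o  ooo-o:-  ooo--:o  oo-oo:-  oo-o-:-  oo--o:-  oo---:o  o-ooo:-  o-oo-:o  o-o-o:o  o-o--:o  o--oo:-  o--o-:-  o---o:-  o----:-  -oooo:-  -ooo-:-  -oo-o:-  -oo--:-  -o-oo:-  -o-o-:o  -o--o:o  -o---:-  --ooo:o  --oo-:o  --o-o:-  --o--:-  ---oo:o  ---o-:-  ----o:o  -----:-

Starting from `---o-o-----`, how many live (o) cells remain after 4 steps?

5

o---oo---oo
oo-oo-o-oo-
o--o--o-o--
o---o--ooo-
count of o: 5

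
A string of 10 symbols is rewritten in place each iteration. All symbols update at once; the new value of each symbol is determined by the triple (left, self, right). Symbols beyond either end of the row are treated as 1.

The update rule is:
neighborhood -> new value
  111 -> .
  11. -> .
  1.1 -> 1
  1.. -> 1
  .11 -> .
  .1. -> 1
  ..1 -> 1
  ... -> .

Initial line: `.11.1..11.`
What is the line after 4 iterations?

iteration 1: 1..1111..1
iteration 2: .11....11.
iteration 3: 1..1..1..1
iteration 4: .11111111.

.11111111.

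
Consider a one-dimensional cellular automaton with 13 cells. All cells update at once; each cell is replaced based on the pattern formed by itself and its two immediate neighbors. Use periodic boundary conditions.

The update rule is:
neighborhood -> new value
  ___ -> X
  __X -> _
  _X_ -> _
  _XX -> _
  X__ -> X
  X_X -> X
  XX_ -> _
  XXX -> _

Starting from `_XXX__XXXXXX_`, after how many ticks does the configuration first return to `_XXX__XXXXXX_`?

____X_______X
XXX__XXXXXX__
___X_______X_
XX__XXXXXX__X
__X_______X__
X__XXXXXX__XX
_X_______X___
__XXXXXX__XXX
X_______X____
_XXXXXX__XXX_
_______X____X
XXXXXX__XXX__
______X____X_
XXXXX__XXX__X
_____X____X__
XXXX__XXX__XX
____X____X___
XXX__XXX__XXX
___X____X____
XX__XXX__XXXX
__X____X_____
X__XXX__XXXXX
_X____X______
__XXX__XXXXXX
X____X_______
_XXX__XXXXXX_

26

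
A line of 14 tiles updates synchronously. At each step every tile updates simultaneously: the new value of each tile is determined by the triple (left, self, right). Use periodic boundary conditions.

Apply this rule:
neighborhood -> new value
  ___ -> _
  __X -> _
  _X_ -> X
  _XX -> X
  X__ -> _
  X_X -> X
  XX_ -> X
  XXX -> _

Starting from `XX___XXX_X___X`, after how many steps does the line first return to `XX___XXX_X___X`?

2

_X___X_XXX___X
XX___XXX_X___X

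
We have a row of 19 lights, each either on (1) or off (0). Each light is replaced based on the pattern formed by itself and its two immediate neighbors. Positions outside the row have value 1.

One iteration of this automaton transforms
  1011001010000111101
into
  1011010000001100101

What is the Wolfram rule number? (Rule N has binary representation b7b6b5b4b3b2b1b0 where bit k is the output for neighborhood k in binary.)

position 14: 111 → 0  (bit 7 = 0)
position 0: 110 → 1  (bit 6 = 1)
position 1: 101 → 0  (bit 5 = 0)
position 4: 100 → 0  (bit 4 = 0)
position 2: 011 → 1  (bit 3 = 1)
position 6: 010 → 0  (bit 2 = 0)
position 5: 001 → 1  (bit 1 = 1)
position 10: 000 → 0  (bit 0 = 0)
bits b7..b0 = 01001010 = 74

74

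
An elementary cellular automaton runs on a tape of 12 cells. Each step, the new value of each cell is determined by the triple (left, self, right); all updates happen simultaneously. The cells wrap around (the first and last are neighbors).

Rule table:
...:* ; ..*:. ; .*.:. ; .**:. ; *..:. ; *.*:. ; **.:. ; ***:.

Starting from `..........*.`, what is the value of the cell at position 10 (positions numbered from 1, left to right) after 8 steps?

.

*********...
..........*.  (repeats step 0; period 2)
step 8: ..........*.
position 10 holds .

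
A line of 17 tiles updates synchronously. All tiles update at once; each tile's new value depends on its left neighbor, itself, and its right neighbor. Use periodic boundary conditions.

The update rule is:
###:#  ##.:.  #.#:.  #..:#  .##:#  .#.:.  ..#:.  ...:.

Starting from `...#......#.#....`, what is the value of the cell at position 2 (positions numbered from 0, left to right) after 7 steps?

step 1: ....#........#...
step 2: .....#........#..
step 3: ......#........#.
step 4: .......#........#
step 5: #.......#........
step 6: .#.......#.......
step 7: ..#.......#......
position 2 holds #

#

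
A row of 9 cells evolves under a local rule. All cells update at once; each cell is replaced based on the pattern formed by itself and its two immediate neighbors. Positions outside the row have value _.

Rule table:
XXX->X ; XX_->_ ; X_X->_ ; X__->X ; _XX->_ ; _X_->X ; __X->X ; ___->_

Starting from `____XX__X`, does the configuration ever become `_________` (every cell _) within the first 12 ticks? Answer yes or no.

tick 1: ___X__XXX
tick 2: __XXXX_X_
tick 3: _X_XX__XX
tick 4: XX___XX__
tick 5: __X_X__X_
tick 6: _XX_XXXXX
tick 7: X____XXX_
tick 8: XX__X_X_X
tick 9: __XXX_X_X
tick 10: _X_X__X_X
tick 11: XX_XXXX_X
tick 12: ____XX__X
tick 12 is ____XX__X, still not uniform _

no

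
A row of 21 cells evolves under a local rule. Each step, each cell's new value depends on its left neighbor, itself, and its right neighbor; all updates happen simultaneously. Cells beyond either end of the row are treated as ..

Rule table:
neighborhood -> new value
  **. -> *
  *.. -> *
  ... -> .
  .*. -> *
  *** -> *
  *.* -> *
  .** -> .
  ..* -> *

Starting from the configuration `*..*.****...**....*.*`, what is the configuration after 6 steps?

*.**.*****.******.***

*****.****.*.**..****
.*****.******.***.***
*.*****.******.***.**
**.*****.******.***.*
.**.*****.******.****
*.**.*****.******.***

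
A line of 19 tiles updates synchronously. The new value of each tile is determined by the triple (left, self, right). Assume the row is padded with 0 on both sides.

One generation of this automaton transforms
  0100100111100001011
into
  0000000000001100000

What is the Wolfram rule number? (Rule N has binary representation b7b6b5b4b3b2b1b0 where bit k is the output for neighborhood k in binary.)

1

position 8: 111 → 0  (bit 7 = 0)
position 10: 110 → 0  (bit 6 = 0)
position 16: 101 → 0  (bit 5 = 0)
position 2: 100 → 0  (bit 4 = 0)
position 7: 011 → 0  (bit 3 = 0)
position 1: 010 → 0  (bit 2 = 0)
position 0: 001 → 0  (bit 1 = 0)
position 12: 000 → 1  (bit 0 = 1)
bits b7..b0 = 00000001 = 1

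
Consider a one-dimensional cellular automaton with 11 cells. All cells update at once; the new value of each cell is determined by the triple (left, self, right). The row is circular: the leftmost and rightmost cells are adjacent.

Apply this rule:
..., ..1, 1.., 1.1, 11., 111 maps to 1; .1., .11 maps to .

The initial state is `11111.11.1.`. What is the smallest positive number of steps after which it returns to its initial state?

.11111.11.1
1.11111.11.
.1.11111.11
1.1.11111.1
11.1.11111.
.11.1.11111
1.11.1.1111
11.11.1.111
111.11.1.11
1111.11.1.1
11111.11.1.

11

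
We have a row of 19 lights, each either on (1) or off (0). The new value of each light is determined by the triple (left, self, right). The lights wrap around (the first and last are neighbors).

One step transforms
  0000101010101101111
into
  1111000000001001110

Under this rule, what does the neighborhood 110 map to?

At position 13 the neighborhood is 110; the next row has 0 there.

0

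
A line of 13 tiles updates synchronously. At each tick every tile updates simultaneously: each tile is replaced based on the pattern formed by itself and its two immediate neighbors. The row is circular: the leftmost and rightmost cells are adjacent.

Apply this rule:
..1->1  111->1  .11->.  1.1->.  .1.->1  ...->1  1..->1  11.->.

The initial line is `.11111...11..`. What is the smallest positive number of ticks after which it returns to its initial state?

5

tick 1: 1.111.111..11
tick 2: ...1...1.11.1
tick 3: 11111111....1
tick 4: 1111111.1111.
tick 5: .11111...11..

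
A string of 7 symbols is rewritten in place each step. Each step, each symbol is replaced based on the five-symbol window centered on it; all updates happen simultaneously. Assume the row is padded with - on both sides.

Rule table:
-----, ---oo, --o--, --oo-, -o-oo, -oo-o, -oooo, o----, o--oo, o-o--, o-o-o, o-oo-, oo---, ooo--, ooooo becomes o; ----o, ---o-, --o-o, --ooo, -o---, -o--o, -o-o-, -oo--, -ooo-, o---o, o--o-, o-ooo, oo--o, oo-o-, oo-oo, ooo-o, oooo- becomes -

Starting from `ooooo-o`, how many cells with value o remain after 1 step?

3

-oo---o
count of o: 3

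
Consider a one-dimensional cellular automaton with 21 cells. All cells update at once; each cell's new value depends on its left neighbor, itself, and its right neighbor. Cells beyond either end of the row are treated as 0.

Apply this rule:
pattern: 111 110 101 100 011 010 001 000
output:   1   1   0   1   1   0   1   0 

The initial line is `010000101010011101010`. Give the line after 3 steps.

step 1: 101001000001111100001
step 2: 000110100011111110010
step 3: 001110010111111111101

001110010111111111101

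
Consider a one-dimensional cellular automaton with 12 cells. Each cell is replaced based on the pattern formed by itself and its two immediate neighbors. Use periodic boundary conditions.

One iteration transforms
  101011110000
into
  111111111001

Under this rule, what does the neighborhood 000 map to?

At position 9 the neighborhood is 000; the next row has 0 there.

0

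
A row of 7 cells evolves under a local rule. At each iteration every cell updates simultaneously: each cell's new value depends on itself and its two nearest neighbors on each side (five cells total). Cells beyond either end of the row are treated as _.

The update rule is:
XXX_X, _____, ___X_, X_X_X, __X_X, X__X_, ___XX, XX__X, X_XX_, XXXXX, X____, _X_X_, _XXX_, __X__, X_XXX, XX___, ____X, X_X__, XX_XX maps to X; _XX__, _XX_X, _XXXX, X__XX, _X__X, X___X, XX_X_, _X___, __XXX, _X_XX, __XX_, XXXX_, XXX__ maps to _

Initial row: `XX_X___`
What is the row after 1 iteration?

___X_XX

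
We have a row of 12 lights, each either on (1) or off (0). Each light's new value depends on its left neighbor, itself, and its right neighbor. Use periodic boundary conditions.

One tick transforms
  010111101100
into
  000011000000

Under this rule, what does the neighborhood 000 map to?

At position 11 the neighborhood is 000; the next row has 0 there.

0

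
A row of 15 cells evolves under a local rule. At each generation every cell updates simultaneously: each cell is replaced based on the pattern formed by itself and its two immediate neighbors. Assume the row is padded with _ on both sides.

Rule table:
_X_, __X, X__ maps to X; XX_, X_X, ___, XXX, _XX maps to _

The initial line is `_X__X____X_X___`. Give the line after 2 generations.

______XX_____X_

XXXXXX__XX_XX__
______XX_____X_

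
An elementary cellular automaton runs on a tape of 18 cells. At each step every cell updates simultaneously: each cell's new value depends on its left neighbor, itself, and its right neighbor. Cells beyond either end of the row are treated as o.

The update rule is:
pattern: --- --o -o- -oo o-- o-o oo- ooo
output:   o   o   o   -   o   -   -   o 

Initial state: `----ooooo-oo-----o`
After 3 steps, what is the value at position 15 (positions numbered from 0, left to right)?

-

step 1: oooo-ooo----ooooo-
step 2: ooo---o-oooo-ooo--
step 3: oo-oooo--oo---o-oo
position 15 holds -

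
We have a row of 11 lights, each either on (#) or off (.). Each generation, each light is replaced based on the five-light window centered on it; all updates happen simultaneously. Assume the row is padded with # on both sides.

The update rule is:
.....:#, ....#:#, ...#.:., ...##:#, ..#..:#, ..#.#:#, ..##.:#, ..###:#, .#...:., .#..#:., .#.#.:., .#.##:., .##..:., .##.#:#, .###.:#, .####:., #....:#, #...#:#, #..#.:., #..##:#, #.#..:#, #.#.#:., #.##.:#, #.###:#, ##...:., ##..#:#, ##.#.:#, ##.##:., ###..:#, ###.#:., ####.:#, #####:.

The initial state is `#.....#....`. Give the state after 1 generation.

#.###.#.###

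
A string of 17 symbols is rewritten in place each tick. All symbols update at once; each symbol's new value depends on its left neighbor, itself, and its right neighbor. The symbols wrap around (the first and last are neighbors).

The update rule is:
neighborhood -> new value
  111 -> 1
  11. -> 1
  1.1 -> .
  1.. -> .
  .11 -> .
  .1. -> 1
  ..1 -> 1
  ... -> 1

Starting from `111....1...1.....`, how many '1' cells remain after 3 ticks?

tick 1: .11.1111.111.1111
tick 2: ..1..111..11..111
tick 3: .11.1.11.1.1.1.11
count of 1: 10

10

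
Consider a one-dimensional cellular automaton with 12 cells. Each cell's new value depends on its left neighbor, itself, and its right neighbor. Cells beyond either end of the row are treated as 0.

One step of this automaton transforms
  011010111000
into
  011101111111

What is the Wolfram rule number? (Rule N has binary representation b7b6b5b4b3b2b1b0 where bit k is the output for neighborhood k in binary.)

position 7: 111 → 1  (bit 7 = 1)
position 2: 110 → 1  (bit 6 = 1)
position 3: 101 → 1  (bit 5 = 1)
position 9: 100 → 1  (bit 4 = 1)
position 1: 011 → 1  (bit 3 = 1)
position 4: 010 → 0  (bit 2 = 0)
position 0: 001 → 0  (bit 1 = 0)
position 10: 000 → 1  (bit 0 = 1)
bits b7..b0 = 11111001 = 249

249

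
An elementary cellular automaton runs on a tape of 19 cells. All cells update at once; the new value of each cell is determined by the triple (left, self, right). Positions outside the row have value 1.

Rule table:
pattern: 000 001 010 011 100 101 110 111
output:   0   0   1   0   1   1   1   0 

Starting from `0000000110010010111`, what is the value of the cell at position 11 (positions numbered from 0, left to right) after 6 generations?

0

1000000011011011000
1100000001101101100
0110000000110110110
1011000000011011011
1101100000001101100
0110110000000110110
position 11 holds 0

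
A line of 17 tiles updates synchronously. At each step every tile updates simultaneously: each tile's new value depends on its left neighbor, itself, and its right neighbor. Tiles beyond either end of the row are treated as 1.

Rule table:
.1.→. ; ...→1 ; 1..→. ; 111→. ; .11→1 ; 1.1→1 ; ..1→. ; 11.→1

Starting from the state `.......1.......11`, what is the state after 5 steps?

11..11...11.11.1.

.11111...11111.1.
11...1.1.1...11.1
.1.1..1.1..1.1111
1.1....1....11...
11..11...11.11.1.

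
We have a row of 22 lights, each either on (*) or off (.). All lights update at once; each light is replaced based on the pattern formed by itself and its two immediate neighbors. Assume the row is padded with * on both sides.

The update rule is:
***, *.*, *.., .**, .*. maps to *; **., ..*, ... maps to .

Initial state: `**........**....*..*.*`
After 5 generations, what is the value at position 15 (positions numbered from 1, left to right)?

*.*.......*.*...**.***
.***......****..*.****
***.*.....***.*.******
**.***....**.*********
*.***.*...*.**********
position 15 holds *

*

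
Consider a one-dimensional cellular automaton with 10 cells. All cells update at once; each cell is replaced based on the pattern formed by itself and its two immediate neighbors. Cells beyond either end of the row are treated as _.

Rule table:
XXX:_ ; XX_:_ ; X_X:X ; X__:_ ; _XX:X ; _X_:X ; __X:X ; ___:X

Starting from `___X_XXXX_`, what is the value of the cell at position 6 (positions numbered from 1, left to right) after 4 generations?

XXXXXX____
X______XXX
X_XXXXXX__
XXX______X
position 6 holds _

_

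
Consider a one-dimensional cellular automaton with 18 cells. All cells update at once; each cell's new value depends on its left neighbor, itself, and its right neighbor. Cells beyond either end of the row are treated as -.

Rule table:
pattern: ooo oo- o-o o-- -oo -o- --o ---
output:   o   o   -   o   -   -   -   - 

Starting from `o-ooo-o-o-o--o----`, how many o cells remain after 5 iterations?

iteration 1: ---oo------o--o---
iteration 2: ----oo------o--o--
iteration 3: -----oo------o--o-
iteration 4: ------oo------o--o
iteration 5: -------oo------o--
count of o: 3

3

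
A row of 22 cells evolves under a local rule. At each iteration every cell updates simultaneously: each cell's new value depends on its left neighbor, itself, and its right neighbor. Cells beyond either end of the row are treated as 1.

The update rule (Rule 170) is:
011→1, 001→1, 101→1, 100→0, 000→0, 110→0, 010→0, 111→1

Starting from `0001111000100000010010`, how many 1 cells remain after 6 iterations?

iteration 1: 0011110001000000100101
iteration 2: 0111100010000001001011
iteration 3: 1111000100000010010111
iteration 4: 1110001000000100101111
iteration 5: 1100010000001001011111
iteration 6: 1000100000010010111111
count of 1: 10

10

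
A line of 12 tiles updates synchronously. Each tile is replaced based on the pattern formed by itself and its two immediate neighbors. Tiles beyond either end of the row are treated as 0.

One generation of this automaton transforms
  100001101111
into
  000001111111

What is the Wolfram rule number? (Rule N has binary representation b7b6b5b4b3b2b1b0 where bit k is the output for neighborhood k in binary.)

position 9: 111 → 1  (bit 7 = 1)
position 6: 110 → 1  (bit 6 = 1)
position 7: 101 → 1  (bit 5 = 1)
position 1: 100 → 0  (bit 4 = 0)
position 5: 011 → 1  (bit 3 = 1)
position 0: 010 → 0  (bit 2 = 0)
position 4: 001 → 0  (bit 1 = 0)
position 2: 000 → 0  (bit 0 = 0)
bits b7..b0 = 11101000 = 232

232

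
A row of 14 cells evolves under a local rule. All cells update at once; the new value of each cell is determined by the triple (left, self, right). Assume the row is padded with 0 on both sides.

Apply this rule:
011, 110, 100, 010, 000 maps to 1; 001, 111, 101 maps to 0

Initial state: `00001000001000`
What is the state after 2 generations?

10101000101001

11101111101111
10101000101001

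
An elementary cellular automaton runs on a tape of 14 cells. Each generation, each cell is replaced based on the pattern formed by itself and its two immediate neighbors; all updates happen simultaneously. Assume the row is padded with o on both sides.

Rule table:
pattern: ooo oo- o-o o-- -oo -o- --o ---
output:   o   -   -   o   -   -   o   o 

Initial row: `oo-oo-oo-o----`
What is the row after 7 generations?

--o-----o---oo

generation 1: o---------oooo
generation 2: -ooooooooo-ooo
generation 3: --ooooooo---oo
generation 4: oo-ooooo-ooo-o
generation 5: o---ooo---o---
generation 6: -ooo-o-ooo-ooo
generation 7: --o-----o---oo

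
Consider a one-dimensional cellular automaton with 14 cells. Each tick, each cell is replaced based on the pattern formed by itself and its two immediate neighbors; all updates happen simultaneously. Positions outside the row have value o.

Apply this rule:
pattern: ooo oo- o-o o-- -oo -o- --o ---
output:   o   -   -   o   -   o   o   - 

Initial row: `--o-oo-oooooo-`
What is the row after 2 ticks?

ooo-----oooo--
oo-o---o-oo-oo

oo-o---o-oo-oo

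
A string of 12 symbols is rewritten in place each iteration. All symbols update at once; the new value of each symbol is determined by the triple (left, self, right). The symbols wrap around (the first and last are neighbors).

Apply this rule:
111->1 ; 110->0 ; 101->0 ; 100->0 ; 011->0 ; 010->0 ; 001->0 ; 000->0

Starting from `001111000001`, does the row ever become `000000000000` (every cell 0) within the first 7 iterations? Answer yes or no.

000110000000
000000000000
all cells are 0 at iteration 2

yes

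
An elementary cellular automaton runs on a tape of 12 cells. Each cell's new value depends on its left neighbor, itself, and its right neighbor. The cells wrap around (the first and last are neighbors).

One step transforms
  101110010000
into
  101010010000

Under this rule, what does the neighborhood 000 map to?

At position 9 the neighborhood is 000; the next row has 0 there.

0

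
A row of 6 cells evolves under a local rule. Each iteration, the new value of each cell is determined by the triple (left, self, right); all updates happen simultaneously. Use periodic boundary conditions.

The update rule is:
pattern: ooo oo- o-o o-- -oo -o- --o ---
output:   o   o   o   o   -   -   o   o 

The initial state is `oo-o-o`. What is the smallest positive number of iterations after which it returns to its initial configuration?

6

ooo-o-
-ooo-o
o-ooo-
-o-ooo
o-o-oo
oo-o-o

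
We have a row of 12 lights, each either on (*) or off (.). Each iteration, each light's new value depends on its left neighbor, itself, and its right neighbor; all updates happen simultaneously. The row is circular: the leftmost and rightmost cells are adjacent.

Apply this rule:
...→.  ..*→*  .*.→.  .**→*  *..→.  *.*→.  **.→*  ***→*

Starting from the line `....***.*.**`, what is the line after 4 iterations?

.******.****

iteration 1: ...****...**
iteration 2: ..*****..***
iteration 3: .******.****
iteration 4: .******.****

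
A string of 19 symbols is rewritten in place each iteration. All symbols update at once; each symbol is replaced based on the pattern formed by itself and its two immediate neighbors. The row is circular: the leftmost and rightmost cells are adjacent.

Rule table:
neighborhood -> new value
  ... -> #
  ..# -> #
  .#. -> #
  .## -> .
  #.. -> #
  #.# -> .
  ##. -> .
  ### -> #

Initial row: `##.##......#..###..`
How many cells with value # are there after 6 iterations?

.....#########.#.##
#####.#######..#...
.###...#####.######
..#.###.###...####.
###..#...#.###.##.#
##.#######..#......
count of #: 10

10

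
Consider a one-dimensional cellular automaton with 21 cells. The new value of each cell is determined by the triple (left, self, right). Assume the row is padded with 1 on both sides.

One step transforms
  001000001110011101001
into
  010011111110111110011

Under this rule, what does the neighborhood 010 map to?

At position 2 the neighborhood is 010; the next row has 0 there.

0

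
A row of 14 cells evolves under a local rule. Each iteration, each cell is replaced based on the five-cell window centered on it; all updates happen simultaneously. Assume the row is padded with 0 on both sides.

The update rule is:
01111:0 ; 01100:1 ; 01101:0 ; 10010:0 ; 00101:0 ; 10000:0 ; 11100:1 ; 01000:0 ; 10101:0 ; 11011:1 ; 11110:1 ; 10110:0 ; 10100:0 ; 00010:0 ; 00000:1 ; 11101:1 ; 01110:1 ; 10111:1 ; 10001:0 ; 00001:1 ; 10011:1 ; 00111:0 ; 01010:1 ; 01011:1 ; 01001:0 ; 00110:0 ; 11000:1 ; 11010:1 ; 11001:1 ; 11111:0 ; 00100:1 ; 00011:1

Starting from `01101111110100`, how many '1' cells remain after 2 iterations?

10011000111000
10101101011101
count of 1: 9

9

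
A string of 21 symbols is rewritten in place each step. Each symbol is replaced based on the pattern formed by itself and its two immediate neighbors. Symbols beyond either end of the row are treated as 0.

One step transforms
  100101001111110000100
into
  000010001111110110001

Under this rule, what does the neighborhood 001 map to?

At position 2 the neighborhood is 001; the next row has 0 there.

0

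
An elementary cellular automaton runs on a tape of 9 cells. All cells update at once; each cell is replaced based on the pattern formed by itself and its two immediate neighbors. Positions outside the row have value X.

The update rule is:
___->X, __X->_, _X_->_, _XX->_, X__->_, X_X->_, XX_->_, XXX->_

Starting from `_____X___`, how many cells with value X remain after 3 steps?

4

_XXX___X_
_____X___  (repeats step 0; period 2)
step 3: _XXX___X_
count of X: 4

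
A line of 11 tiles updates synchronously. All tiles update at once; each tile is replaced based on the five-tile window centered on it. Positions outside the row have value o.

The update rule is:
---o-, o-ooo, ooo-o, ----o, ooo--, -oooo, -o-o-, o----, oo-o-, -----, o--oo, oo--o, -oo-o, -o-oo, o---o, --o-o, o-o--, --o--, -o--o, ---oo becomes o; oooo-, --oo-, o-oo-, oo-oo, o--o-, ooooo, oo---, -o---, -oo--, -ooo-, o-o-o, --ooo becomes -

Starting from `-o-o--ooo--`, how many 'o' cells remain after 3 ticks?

o-oooo--ooo
o-oo-ooo-o-
o--o-o-oo-o
count of o: 6

6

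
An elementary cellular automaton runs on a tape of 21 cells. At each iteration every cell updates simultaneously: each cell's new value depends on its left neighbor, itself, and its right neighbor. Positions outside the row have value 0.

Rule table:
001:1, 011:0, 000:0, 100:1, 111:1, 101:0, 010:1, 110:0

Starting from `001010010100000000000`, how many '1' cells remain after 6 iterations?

011011110110000000000
100001100001000000000
110010010011100000000
001111111101010000000
010111111001011000000
110011110111000100000
count of 1: 10

10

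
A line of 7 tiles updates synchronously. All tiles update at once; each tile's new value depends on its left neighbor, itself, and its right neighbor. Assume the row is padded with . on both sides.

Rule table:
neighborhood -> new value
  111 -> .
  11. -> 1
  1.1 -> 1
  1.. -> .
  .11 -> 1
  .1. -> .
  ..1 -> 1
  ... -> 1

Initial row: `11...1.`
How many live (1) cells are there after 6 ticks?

11.11..
11111.1
1...11.
..1111.
111..1.
1.1.1..
count of 1: 3

3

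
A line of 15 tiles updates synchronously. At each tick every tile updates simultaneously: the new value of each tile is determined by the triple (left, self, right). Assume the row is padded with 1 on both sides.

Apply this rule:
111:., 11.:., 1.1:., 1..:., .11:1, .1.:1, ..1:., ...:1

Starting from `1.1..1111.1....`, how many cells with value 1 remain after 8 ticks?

..1..1....1.11.
..1..1.11.1.1..
..1..1.1..1.1..
..1..1.1..1.1..  (fixed point — unchanged through tick 8)
count of 1: 5

5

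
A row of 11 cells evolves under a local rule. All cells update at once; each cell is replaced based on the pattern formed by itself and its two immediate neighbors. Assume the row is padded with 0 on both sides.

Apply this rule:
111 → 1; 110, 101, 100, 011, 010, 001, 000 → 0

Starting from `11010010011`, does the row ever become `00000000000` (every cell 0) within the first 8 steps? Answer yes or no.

yes

step 1: 00000000000
all cells are 0 at step 1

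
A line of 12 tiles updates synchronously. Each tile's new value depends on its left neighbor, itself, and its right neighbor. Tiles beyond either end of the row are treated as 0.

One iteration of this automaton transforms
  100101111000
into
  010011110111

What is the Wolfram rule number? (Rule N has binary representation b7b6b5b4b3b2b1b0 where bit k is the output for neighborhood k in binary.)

position 6: 111 → 1  (bit 7 = 1)
position 8: 110 → 0  (bit 6 = 0)
position 4: 101 → 1  (bit 5 = 1)
position 1: 100 → 1  (bit 4 = 1)
position 5: 011 → 1  (bit 3 = 1)
position 0: 010 → 0  (bit 2 = 0)
position 2: 001 → 0  (bit 1 = 0)
position 10: 000 → 1  (bit 0 = 1)
bits b7..b0 = 10111001 = 185

185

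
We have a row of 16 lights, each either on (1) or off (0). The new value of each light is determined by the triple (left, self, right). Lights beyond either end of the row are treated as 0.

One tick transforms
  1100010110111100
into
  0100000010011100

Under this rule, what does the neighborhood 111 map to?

1

At position 11 the neighborhood is 111; the next row has 1 there.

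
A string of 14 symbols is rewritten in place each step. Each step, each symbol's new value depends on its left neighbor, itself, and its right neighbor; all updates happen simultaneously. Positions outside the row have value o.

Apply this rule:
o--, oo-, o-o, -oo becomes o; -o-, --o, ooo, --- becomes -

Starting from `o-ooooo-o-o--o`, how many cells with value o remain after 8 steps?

6

ooo---oo-o-o-o
--oo--ooo-o-oo
o-ooo-o-oo-oo-
ooo-oo-ooooooo
--oooooo------
o-o----oo-----
oo-o---ooo----
-oo-o--o-oo---
count of o: 6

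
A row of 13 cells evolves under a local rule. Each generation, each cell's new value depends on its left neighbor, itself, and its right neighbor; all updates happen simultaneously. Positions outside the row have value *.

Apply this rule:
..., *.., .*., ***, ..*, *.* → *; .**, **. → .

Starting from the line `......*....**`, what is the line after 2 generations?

generation 1: ***********.*
generation 2: **********.*.

**********.*.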